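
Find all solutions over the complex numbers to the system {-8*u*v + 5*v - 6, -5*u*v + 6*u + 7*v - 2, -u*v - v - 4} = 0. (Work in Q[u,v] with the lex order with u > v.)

{(1, -2)}

Compute a lex Gröbner basis by Buchberger's algorithm.
f_1 = -8*u*v + 5*v - 6, LT = u*v.
f_2 = -5*u*v + 6*u + 7*v - 2, LT = u*v.
f_3 = -u*v - v - 4, LT = u*v.

S(f_1,f_2): lcm = u*v. S = 6/5*u + 31/40*v + 7/20.
  leading term u: no divisor's leading term divides it; move 6/5*u to the remainder.
  leading term v: no divisor's leading term divides it; move 31/40*v to the remainder.
  leading term 1: no divisor's leading term divides it; move 7/20 to the remainder.
  remainder 6/5*u + 31/40*v + 7/20 ≠ 0; add h_4 = 6/5*u + 31/40*v + 7/20 to the basis.

S(f_1,f_3): lcm = u*v. S = -13/8*v - 13/4.
  leading term v: no divisor's leading term divides it; move -13/8*v to the remainder.
  leading term 1: no divisor's leading term divides it; move -13/4 to the remainder.
  remainder -13/8*v - 13/4 ≠ 0; add h_5 = -13/8*v - 13/4 to the basis.

S(f_2,f_3): lcm = u*v. S = -6/5*u - 12/5*v - 18/5.
  leading term u: subtract (-1)·h_4 from -6/5*u - 12/5*v - 18/5 → -13/8*v - 13/4
  leading term v: subtract (1)·h_5 from -13/8*v - 13/4 → 0
  remainder 0.

S(f_1,h_4): lcm = u*v. S = -31/48*v**2 - 11/12*v + 3/4.
  leading term v**2: subtract (31/78*v)·h_5 from -31/48*v**2 - 11/12*v + 3/4 → 3/8*v + 3/4
  leading term v: subtract (-3/13)·h_5 from 3/8*v + 3/4 → 0
  remainder 0.

S(f_2,h_4): lcm = u*v. S = -6/5*u - 31/48*v**2 - 203/120*v + 2/5.
  leading term u: subtract (-1)·h_4 from -6/5*u - 31/48*v**2 - 203/120*v + 2/5 → -31/48*v**2 - 11/12*v + 3/4
  leading term v**2: subtract (31/78*v)·h_5 from -31/48*v**2 - 11/12*v + 3/4 → 3/8*v + 3/4
  leading term v: subtract (-3/13)·h_5 from 3/8*v + 3/4 → 0
  remainder 0.

S(f_3,h_4): lcm = u*v. S = -31/48*v**2 + 17/24*v + 4.
  leading term v**2: subtract (31/78*v)·h_5 from -31/48*v**2 + 17/24*v + 4 → 2*v + 4
  leading term v: subtract (-16/13)·h_5 from 2*v + 4 → 0
  remainder 0.

S(f_1,h_5): lcm = u*v. S = -2*u - 5/8*v + 3/4.
  leading term u: subtract (-5/3)·h_4 from -2*u - 5/8*v + 3/4 → 2/3*v + 4/3
  leading term v: subtract (-16/39)·h_5 from 2/3*v + 4/3 → 0
  remainder 0.

S(f_2,h_5): lcm = u*v. S = -16/5*u - 7/5*v + 2/5.
  leading term u: subtract (-8/3)·h_4 from -16/5*u - 7/5*v + 2/5 → 2/3*v + 4/3
  leading term v: subtract (-16/39)·h_5 from 2/3*v + 4/3 → 0
  remainder 0.

S(f_3,h_5): lcm = u*v. S = -2*u + v + 4.
  leading term u: subtract (-5/3)·h_4 from -2*u + v + 4 → 55/24*v + 55/12
  leading term v: subtract (-55/39)·h_5 from 55/24*v + 55/12 → 0
  remainder 0.

S(h_4,h_5): leading monomials are coprime, so the S-polynomial reduces to 0 (Buchberger's first criterion).
Every S-polynomial of the final basis reduces to 0, so we have a Gröbner basis.
Inter-reduce: drop elements whose leading term is divisible by another's, tail-reduce, and make monic.
Reduced Gröbner basis: {u - 1, v + 2}.

The lex basis is triangular: the last element involves only v. Solving v + 2 = 0 gives v ∈ {-2}; substituting each value into the earlier elements determines the remaining variables.
  v = -2: the earlier basis element becomes u - 1 = 0, giving u = 1 — point (1, -2).
Substituting each solution back into the original system confirms all equations vanish.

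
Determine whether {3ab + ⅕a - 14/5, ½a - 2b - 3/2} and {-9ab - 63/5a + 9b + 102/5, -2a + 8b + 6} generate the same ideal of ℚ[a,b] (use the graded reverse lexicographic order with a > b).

No, the ideals differ.

For a fixed monomial order, each ideal has a unique reduced Gröbner basis; comparing bases decides equality.
Buchberger on the first generating set:
f_1 = 3ab + ⅕a - 14/5, LT = ab.
f_2 = ½a - 2b - 3/2, LT = a.

S(f_1,f_2): lcm = ab. S = 4b² + 1/15a + 3b - 14/15.
  leading term b²: no divisor's leading term divides it; move 4b² to the remainder.
  leading term a: subtract (2/15)·f_2 from 1/15a + 3b - 14/15 → 49/15b - 11/15
  leading term b: no divisor's leading term divides it; move 49/15b to the remainder.
  leading term 1: no divisor's leading term divides it; move -11/15 to the remainder.
  remainder 4b² + 49/15b - 11/15 ≠ 0; add g_3 = 4b² + 49/15b - 11/15 to the basis.

The other S-polynomials (S(f_1,g_3), S(f_2,g_3)) all reduce to 0 modulo the current basis, so we have a Gröbner basis.
Inter-reduce: drop elements whose leading term is divisible by another's, tail-reduce, and make monic.
Reduced Gröbner basis: {b² + 49/60b - 11/60, a - 4b - 3}.

Buchberger on the second generating set:
h_1 = -9ab - 63/5a + 9b + 102/5, LT = ab.
h_2 = -2a + 8b + 6, LT = a.

S(h_1,h_2): lcm = ab. S = 4b² + 7/5a + 2b - 34/15.
  leading term b²: no divisor's leading term divides it; move 4b² to the remainder.
  leading term a: subtract (-7/10)·h_2 from 7/5a + 2b - 34/15 → 38/5b + 29/15
  leading term b: no divisor's leading term divides it; move 38/5b to the remainder.
  leading term 1: no divisor's leading term divides it; move 29/15 to the remainder.
  remainder 4b² + 38/5b + 29/15 ≠ 0; add k_3 = 4b² + 38/5b + 29/15 to the basis.

The other S-polynomials (S(h_1,k_3), S(h_2,k_3)) all reduce to 0 modulo the current basis, so we have a Gröbner basis.
Inter-reduce: drop elements whose leading term is divisible by another's, tail-reduce, and make monic.
Reduced Gröbner basis: {b² + 19/10b + 29/60, a - 4b - 3}.

The bases are distinct; the ideals are different.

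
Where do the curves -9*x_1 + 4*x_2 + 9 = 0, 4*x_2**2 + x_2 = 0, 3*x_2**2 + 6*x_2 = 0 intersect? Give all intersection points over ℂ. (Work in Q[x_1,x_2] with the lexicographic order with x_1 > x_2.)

Compute a lex Gröbner basis by Buchberger's algorithm.
f_1 = -9*x_1 + 4*x_2 + 9, LT = x_1.
f_2 = 4*x_2**2 + x_2, LT = x_2**2.
f_3 = 3*x_2**2 + 6*x_2, LT = x_2**2.

S(f_2,f_3): lcm = x_2**2. S = -7/4*x_2.
  leading term x_2: no divisor's leading term divides it; move -7/4*x_2 to the remainder.
  remainder -7/4*x_2 ≠ 0; add h_4 = -7/4*x_2 to the basis.

The other S-polynomials (S(f_1,f_2), S(f_1,f_3), S(f_1,h_4), S(f_2,h_4), S(f_3,h_4)) all reduce to 0 modulo the current basis, so we have a Gröbner basis.
Inter-reduce: drop elements whose leading term is divisible by another's, tail-reduce, and make monic.
Reduced Gröbner basis: {x_1 - 1, x_2}.

Since the basis is lex-ordered, x_2 is univariate in x_2. Its roots are {0}. Back-substituting each root into the other basis elements fixes the other coordinates.
  x_2 = 0: the earlier basis element becomes x_1 - 1 = 0, giving x_1 = 1 — point (1, 0).
Substituting each solution back into the original system confirms all equations vanish.
Zero-dimensionality of the ideal guarantees finitely many solutions over ℂ.

{(1, 0)}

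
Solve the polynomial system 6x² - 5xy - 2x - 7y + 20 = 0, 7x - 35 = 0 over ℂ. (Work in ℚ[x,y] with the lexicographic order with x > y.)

{(5, 5)}

Compute a lex Gröbner basis by Buchberger's algorithm.
f_1 = 6x² - 5xy - 2x - 7y + 20, LT = x².
f_2 = 7x - 35, LT = x.

S(f_1,f_2): lcm = x². S = -⅚xy + 14/3x - 7/6y + 10/3.
  leading term xy: subtract (-5/42y)·f_2 from -⅚xy + 14/3x - 7/6y + 10/3 → 14/3x - 16/3y + 10/3
  leading term x: subtract (⅔)·f_2 from 14/3x - 16/3y + 10/3 → -16/3y + 80/3
  leading term y: no divisor's leading term divides it; move -16/3y to the remainder.
  leading term 1: no divisor's leading term divides it; move 80/3 to the remainder.
  remainder -16/3y + 80/3 ≠ 0; add h_3 = -16/3y + 80/3 to the basis.

The other S-polynomials (S(f_1,h_3), S(f_2,h_3)) all reduce to 0 modulo the current basis, so we have a Gröbner basis.
Inter-reduce: drop elements whose leading term is divisible by another's, tail-reduce, and make monic.
Reduced Gröbner basis: {x - 5, y - 5}.

A lex Gröbner basis eliminates variables successively. Here y - 5 depends only on y, with roots {5}; lifting each root through the earlier basis elements recovers the full solutions.
  y = 5: the earlier basis element becomes x - 5 = 0, giving x = 5 — point (5, 5).
Substituting each solution back into the original system confirms all equations vanish.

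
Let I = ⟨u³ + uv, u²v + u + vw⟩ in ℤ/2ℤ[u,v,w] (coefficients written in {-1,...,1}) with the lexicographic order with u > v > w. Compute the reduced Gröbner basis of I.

This is the nonlinear analogue of row-reducing a linear system.

f_1 = u³ + uv, LT = u³.
f_2 = u²v + u + vw, LT = u²v.

S(f_1,f_2): lcm = u³v. S = u² + uv² + uvw.
  reduce S modulo (f_1, f_2):
  remainder u² + uv² + uvw ≠ 0; add g_3 = u² + uv² + uvw to the basis.

S(f_1,g_3): lcm = u³. S = u²v² + u²vw + uv.
  reduce S modulo (f_1, f_2, g_3):
  remainder uw + v²w + vw² ≠ 0; add g_4 = uw + v²w + vw² to the basis.

S(f_2,g_3): lcm = u²v. S = uv³ + uv²w + u + vw.
  reduce S modulo (f_1, f_2, g_3, g_4):
  remainder uv³ + u + v⁴w + v³w² + vw ≠ 0; add g_5 = uv³ + u + v⁴w + v³w² + vw to the basis.

S(f_2,g_4): lcm = u²vw. S = uv³w + uv²w² + uw + vw².
  reduce S modulo (f_1, f_2, g_3, g_4, g_5):
  remainder v⁵w + v³w³ + v²w ≠ 0; add g_6 = v⁵w + v³w³ + v²w to the basis.

The other S-polynomials (S(f_1,g_4), S(g_3,g_4), S(f_1,g_5), S(f_2,g_5), S(g_3,g_5), S(g_4,g_5), S(f_1,g_6), S(f_2,g_6), S(g_3,g_6), S(g_4,g_6), S(g_5,g_6)) all reduce to 0 modulo the current basis, so we have a Gröbner basis.
Inter-reduce: drop elements whose leading term is divisible by another's, tail-reduce, and make monic.

G = {u² + uv² + v³w + v²w², uv³ + u + v⁴w + v³w² + vw, uw + v²w + vw², v⁵w + v³w³ + v²w}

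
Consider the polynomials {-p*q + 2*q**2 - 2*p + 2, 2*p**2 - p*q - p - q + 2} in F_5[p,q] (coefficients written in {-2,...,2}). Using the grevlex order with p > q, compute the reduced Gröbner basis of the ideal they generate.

G = {q**3 + q**2 + q + 1, p**2 - q**2 - 2*p + 2*q, p*q - 2*q**2 + 2*p - 2}

Buchberger's algorithm terminates because the ascending chain of leading-term ideals stabilizes.

f_1 = -p*q + 2*q**2 - 2*p + 2, LT = p*q.
f_2 = 2*p**2 - p*q - p - q + 2, LT = p**2.

S(f_1,f_2): lcm = p**2*q. S = p*q**2 + 2*p**2 - 2*p*q - 2*q**2 - 2*p - q.
  reduce S modulo (f_1, f_2):
  remainder 2*q**3 + 2*q**2 + 2*q + 2 ≠ 0; add g_3 = 2*q**3 + 2*q**2 + 2*q + 2 to the basis.

The other S-polynomials (S(f_1,g_3), S(f_2,g_3)) all reduce to 0 modulo the current basis, so we have a Gröbner basis.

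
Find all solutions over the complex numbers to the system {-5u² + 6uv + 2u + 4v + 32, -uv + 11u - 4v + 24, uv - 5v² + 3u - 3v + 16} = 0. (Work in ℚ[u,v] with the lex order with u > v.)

Compute a lex Gröbner basis by Buchberger's algorithm.
f_1 = -5u² + 6uv + 2u + 4v + 32, LT = u².
f_2 = -uv + 11u - 4v + 24, LT = uv.
f_3 = uv + 3u - 5v² - 3v + 16, LT = uv.

S(f_1,f_2): lcm = u²v. S = 11u² - 6/5uv² - 22/5uv + 24u - ⅘v² - 32/5v.
  leading term u²: subtract (-11/5)·f_1 from 11u² - 6/5uv² - 22/5uv + 24u - ⅘v² - 32/5v → -6/5uv² + 44/5uv + 142/5u - ⅘v² + 12/5v + 352/5
  leading term uv²: subtract (6/5v)·f_2 from -6/5uv² + 44/5uv + 142/5u - ⅘v² + 12/5v + 352/5 → -22/5uv + 142/5u + 4v² - 132/5v + 352/5
  leading term uv: subtract (22/5)·f_2 from -22/5uv + 142/5u + 4v² - 132/5v + 352/5 → -20u + 4v² - 44/5v - 176/5
  leading term u: no divisor's leading term divides it; move -20u to the remainder.
  leading term v²: no divisor's leading term divides it; move 4v² to the remainder.
  leading term v: no divisor's leading term divides it; move -44/5v to the remainder.
  leading term 1: no divisor's leading term divides it; move -176/5 to the remainder.
  remainder -20u + 4v² - 44/5v - 176/5 ≠ 0; add h_4 = -20u + 4v² - 44/5v - 176/5 to the basis.

S(f_1,f_3): lcm = u²v. S = -3u² + 19/5uv² + 13/5uv - 16u - ⅘v² - 32/5v.
  leading term u²: subtract (⅗)·f_1 from -3u² + 19/5uv² + 13/5uv - 16u - ⅘v² - 32/5v → 19/5uv² - uv - 86/5u - ⅘v² - 44/5v - 96/5
  leading term uv²: subtract (-19/5v)·f_2 from 19/5uv² - uv - 86/5u - ⅘v² - 44/5v - 96/5 → 204/5uv - 86/5u - 16v² + 412/5v - 96/5
  leading term uv: subtract (-204/5)·f_2 from 204/5uv - 86/5u - 16v² + 412/5v - 96/5 → 2158/5u - 16v² - 404/5v + 960
  leading term u: subtract (-1079/50)·h_4 from 2158/5u - 16v² - 404/5v + 960 → 1758/25v² - 33838/125v + 25048/125
  leading term v²: no divisor's leading term divides it; move 1758/25v² to the remainder.
  leading term v: no divisor's leading term divides it; move -33838/125v to the remainder.
  leading term 1: no divisor's leading term divides it; move 25048/125 to the remainder.
  remainder 1758/25v² - 33838/125v + 25048/125 ≠ 0; add h_5 = 1758/25v² - 33838/125v + 25048/125 to the basis.

S(f_2,f_3): lcm = uv. S = -14u + 5v² + 7v - 40.
  leading term u: subtract (7/10)·h_4 from -14u + 5v² + 7v - 40 → 11/5v² + 329/25v - 384/25
  leading term v²: subtract (55/1758)·h_5 from 11/5v² + 329/25v - 384/25 → 19012/879v - 19012/879
  leading term v: no divisor's leading term divides it; move 19012/879v to the remainder.
  leading term 1: no divisor's leading term divides it; move -19012/879 to the remainder.
  remainder 19012/879v - 19012/879 ≠ 0; add h_6 = 19012/879v - 19012/879 to the basis.

The other S-polynomials (S(f_1,h_4), S(f_2,h_4), S(f_3,h_4), S(f_1,h_5), S(f_2,h_5), S(f_3,h_5), S(h_4,h_5), S(f_1,h_6), S(f_2,h_6), S(f_3,h_6), S(h_4,h_6), S(h_5,h_6)) all reduce to 0 modulo the current basis, so we have a Gröbner basis.
Inter-reduce: drop elements whose leading term is divisible by another's, tail-reduce, and make monic.
Reduced Gröbner basis: {u + 2, v - 1}.

Since the basis is lex-ordered, v - 1 is univariate in v. Its roots are {1}. Back-substituting each root into the other basis elements fixes the other coordinates.
  v = 1: the earlier basis element becomes u + 2 = 0, giving u = -2 — point (-2, 1).

{(-2, 1)}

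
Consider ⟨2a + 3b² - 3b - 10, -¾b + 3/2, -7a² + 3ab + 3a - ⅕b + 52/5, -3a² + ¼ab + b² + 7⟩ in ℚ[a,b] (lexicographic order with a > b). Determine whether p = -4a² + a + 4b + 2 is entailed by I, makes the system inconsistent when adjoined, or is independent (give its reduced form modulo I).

First compute the reduced Gröbner basis of I by Buchberger's algorithm.
f_1 = 2a + 3b² - 3b - 10, LT = a.
f_2 = -¾b + 3/2, LT = b.
f_3 = -7a² + 3ab + 3a - ⅕b + 52/5, LT = a².
f_4 = -3a² + ¼ab + b² + 7, LT = a².

The S-polynomials (S(f_1,f_2), S(f_1,f_3), S(f_1,f_4), S(f_2,f_3), S(f_2,f_4), S(f_3,f_4)) all reduce to 0 modulo the current basis, so we have a Gröbner basis.
Inter-reduce: drop elements whose leading term is divisible by another's, tail-reduce, and make monic.
Reduced Gröbner basis: {a - 2, b - 2}.
Label its elements g_1 = a - 2, g_2 = b - 2.

Reduce p = -4a² + a + 4b + 2 modulo G:
  leading term a²: subtract (-4a)·g_1 from -4a² + a + 4b + 2 → -7a + 4b + 2
  leading term a: subtract (-7)·g_1 from -7a + 4b + 2 → 4b - 12
  leading term b: subtract (4)·g_2 from 4b - 12 → -4
  leading term 1: no divisor's leading term divides it; move -4 to the remainder.
  normal form = -4.
The normal form is nonzero, so p ∉ I. Since p minus its normal form lies in I, I + (p) = I + (r) where r = -4; decide whether this ideal is the whole ring.
Here r = -4 is a nonzero constant, hence a unit: 1 ∈ I + (p), the Gröbner basis of I + (p) is {1}, and the enlarged system has no common solution — adjoining p is inconsistent.

Adjoining -4a² + a + 4b + 2 makes the ideal the whole ring: the system is inconsistent.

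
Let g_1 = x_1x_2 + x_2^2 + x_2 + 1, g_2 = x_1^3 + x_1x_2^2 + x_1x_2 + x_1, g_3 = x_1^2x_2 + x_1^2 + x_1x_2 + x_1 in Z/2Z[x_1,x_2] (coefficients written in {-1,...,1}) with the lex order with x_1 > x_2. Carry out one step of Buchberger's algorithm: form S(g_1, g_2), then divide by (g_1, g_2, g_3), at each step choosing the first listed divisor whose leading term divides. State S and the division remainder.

S(g_1, g_2) = x_1^2x_2^2 + x_1^2x_2 + x_1^2 + x_1x_2^3 + x_1x_2^2 + x_1x_2; remainder on division = x_1^2 + x_1 + x_2^3 + 1.

lcm(LM(g_1), LM(g_2)) = x_1^3x_2.
S = (lcm/LT(g_1))·g_1 − (lcm/LT(g_2))·g_2 = x_1^2x_2^2 + x_1^2x_2 + x_1^2 + x_1x_2^3 + x_1x_2^2 + x_1x_2.
Reduce S modulo (g_1, g_2, g_3) in that order:
  leading term x_1^2x_2^2: subtract (x_1x_2)·g_1 from x_1^2x_2^2 + x_1^2x_2 + x_1^2 + x_1x_2^3 + x_1x_2^2 + x_1x_2 → x_1^2x_2 + x_1^2
  leading term x_1^2x_2: subtract (x_1)·g_1 from x_1^2x_2 + x_1^2 → x_1^2 + x_1x_2^2 + x_1x_2 + x_1
  leading term x_1^2: no divisor's leading term divides it; move x_1^2 to the remainder.
  leading term x_1x_2^2: subtract (x_2)·g_1 from x_1x_2^2 + x_1x_2 + x_1 → x_1x_2 + x_1 + x_2^3 + x_2^2 + x_2
  leading term x_1x_2: subtract (1)·g_1 from x_1x_2 + x_1 + x_2^3 + x_2^2 + x_2 → x_1 + x_2^3 + 1
  leading term x_1: no divisor's leading term divides it; move x_1 to the remainder.
  leading term x_2^3: no divisor's leading term divides it; move x_2^3 to the remainder.
  leading term 1: no divisor's leading term divides it; move 1 to the remainder.
The remainder x_1^2 + x_1 + x_2^3 + 1 is nonzero, so it would be added as the next basis element.
This is the inner loop of Buchberger's algorithm — each nonzero remainder becomes a new basis element.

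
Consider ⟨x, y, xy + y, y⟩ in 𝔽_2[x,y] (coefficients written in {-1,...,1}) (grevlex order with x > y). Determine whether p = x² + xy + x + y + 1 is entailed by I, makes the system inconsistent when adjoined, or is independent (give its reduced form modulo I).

Adjoining x² + xy + x + y + 1 makes the ideal the whole ring: the system is inconsistent.

First compute the reduced Gröbner basis of I by Buchberger's algorithm.
f_1 = x, LT = x.
f_2 = y, LT = y.
f_3 = xy + y, LT = xy.
f_4 = y, LT = y.

S(f_1,f_2): leading monomials are coprime, so the S-polynomial reduces to 0 (Buchberger's first criterion).
S(f_1,f_3): lcm = xy. S = y.
  leading term y: subtract (1)·f_2 from y → 0
  remainder 0.

S(f_1,f_4): leading monomials are coprime, so the S-polynomial reduces to 0 (Buchberger's first criterion).
S(f_2,f_3): lcm = xy. S = y.
  leading term y: subtract (1)·f_2 from y → 0
  remainder 0.

S(f_2,f_4): lcm = y. S = 0.
  remainder 0.

S(f_3,f_4): lcm = xy. S = y.
  leading term y: subtract (1)·f_2 from y → 0
  remainder 0.

Every S-polynomial of the final basis reduces to 0, so we have a Gröbner basis.
Inter-reduce: drop elements whose leading term is divisible by another's, tail-reduce, and make monic.
Reduced Gröbner basis: {x, y}.
Label its elements g_1 = x, g_2 = y.

Reduce p = x² + xy + x + y + 1 modulo G:
  leading term x²: subtract (x)·g_1 from x² + xy + x + y + 1 → xy + x + y + 1
  leading term xy: subtract (y)·g_1 from xy + x + y + 1 → x + y + 1
  leading term x: subtract (1)·g_1 from x + y + 1 → y + 1
  leading term y: subtract (1)·g_2 from y + 1 → 1
  leading term 1: no divisor's leading term divides it; move 1 to the remainder.
  normal form = 1.
The normal form is nonzero, so p ∉ I. Since p minus its normal form lies in I, I + (p) = I + (r) where r = 1; decide whether this ideal is the whole ring.
Here r = 1 is a nonzero constant, hence a unit: 1 ∈ I + (p), the Gröbner basis of I + (p) is {1}, and the enlarged system has no common solution — adjoining p is inconsistent.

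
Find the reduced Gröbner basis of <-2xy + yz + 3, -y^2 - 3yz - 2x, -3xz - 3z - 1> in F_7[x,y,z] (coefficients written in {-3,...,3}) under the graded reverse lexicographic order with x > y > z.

G = {z^3 + 2z^2 - 3x + 3y - z, x^2 - y + z - 1, xy + 3z^2 - x + 3, y^2 + 3z^2 + x + 1, xz + z - 2, yz - z^2 - 2x + 2}

f_1 = -2xy + yz + 3, LT = xy.
f_2 = -y^2 - 3yz - 2x, LT = y^2.
f_3 = -3xz - 3z - 1, LT = xz.

S(f_1,f_2): lcm = xy^2. S = -3xyz + 3y^2z - 2x^2 + 2y.
  reduce S modulo (f_1, f_2, f_3):
  remainder -2x^2 + 2y - 2z + 2 ≠ 0; add g_4 = -2x^2 + 2y - 2z + 2 to the basis.

S(f_1,f_3): lcm = xyz. S = 3yz^2 - yz + 2y + 2z.
  reduce S modulo (f_1, f_2, f_3, g_4):
  remainder 3yz^2 - yz + 2y + 2z ≠ 0; add g_5 = 3yz^2 - yz + 2y + 2z to the basis.

S(f_3,g_4): lcm = x^2z. S = xz + yz - z^2 - 2x + z.
  reduce S modulo (f_1, f_2, f_3, g_4, g_5):
  remainder yz - z^2 - 2x + 2 ≠ 0; add g_6 = yz - z^2 - 2x + 2 to the basis.

S(g_5,g_6): lcm = yz^2. S = z^3 + 2xz + 2yz + 3y + z.
  reduce S modulo (f_1, f_2, f_3, g_4, g_5, g_6):
  remainder z^3 + 2z^2 - 3x + 3y - z ≠ 0; add g_7 = z^3 + 2z^2 - 3x + 3y - z to the basis.

The other S-polynomials (S(f_2,f_3), S(f_1,g_4), S(f_2,g_4), S(f_1,g_5), S(f_2,g_5), S(f_3,g_5), S(g_4,g_5), S(f_1,g_6), S(f_2,g_6), S(f_3,g_6), S(g_4,g_6), S(f_1,g_7), S(f_2,g_7), S(f_3,g_7), S(g_4,g_7), S(g_5,g_7), S(g_6,g_7)) all reduce to 0 modulo the current basis, so we have a Gröbner basis.
Inter-reduce: drop elements whose leading term is divisible by another's, tail-reduce, and make monic.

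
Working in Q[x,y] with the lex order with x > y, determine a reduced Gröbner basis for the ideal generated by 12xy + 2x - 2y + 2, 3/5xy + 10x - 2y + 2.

The reduced Gröbner basis is the canonical form of the ideal for this ordering.

f_1 = 12xy + 2x - 2y + 2, LT = xy.
f_2 = 3/5xy + 10x - 2y + 2, LT = xy.

S(f_1,f_2): lcm = xy. S = -33/2x + 19/6y - 19/6.
  leading term x: no divisor's leading term divides it; move -33/2x to the remainder.
  leading term y: no divisor's leading term divides it; move 19/6y to the remainder.
  leading term 1: no divisor's leading term divides it; move -19/6 to the remainder.
  remainder -33/2x + 19/6y - 19/6 ≠ 0; add g_3 = -33/2x + 19/6y - 19/6 to the basis.

S(f_1,g_3): lcm = xy. S = 1/6x + 19/99y^2 - 71/198y + 1/6.
  leading term x: subtract (-1/99)·g_3 from 1/6x + 19/99y^2 - 71/198y + 1/6 → 19/99y^2 - 97/297y + 40/297
  leading term y^2: no divisor's leading term divides it; move 19/99y^2 to the remainder.
  leading term y: no divisor's leading term divides it; move -97/297y to the remainder.
  leading term 1: no divisor's leading term divides it; move 40/297 to the remainder.
  remainder 19/99y^2 - 97/297y + 40/297 ≠ 0; add g_4 = 19/99y^2 - 97/297y + 40/297 to the basis.

S(f_2,g_3): lcm = xy. S = 50/3x + 19/99y^2 - 349/99y + 10/3.
  leading term x: subtract (-100/99)·g_3 from 50/3x + 19/99y^2 - 349/99y + 10/3 → 19/99y^2 - 97/297y + 40/297
  leading term y^2: subtract (1)·g_4 from 19/99y^2 - 97/297y + 40/297 → 0
  remainder 0.

S(f_1,g_4): lcm = xy^2. S = 71/38xy - 40/57x - 1/6y^2 + 1/6y.
  leading term xy: subtract (71/456)·f_1 from 71/38xy - 40/57x - 1/6y^2 + 1/6y → -77/76x - 1/6y^2 + 109/228y - 71/228
  leading term x: subtract (7/114)·g_3 from -77/76x - 1/6y^2 + 109/228y - 71/228 → -1/6y^2 + 97/342y - 20/171
  leading term y^2: subtract (-33/38)·g_4 from -1/6y^2 + 97/342y - 20/171 → 0
  remainder 0.

S(f_2,g_4): lcm = xy^2. S = 349/19xy - 40/57x - 10/3y^2 + 10/3y.
  leading term xy: subtract (349/228)·f_1 from 349/19xy - 40/57x - 10/3y^2 + 10/3y → -143/38x - 10/3y^2 + 243/38y - 349/114
  leading term x: subtract (13/57)·g_3 from -143/38x - 10/3y^2 + 243/38y - 349/114 → -10/3y^2 + 970/171y - 400/171
  leading term y^2: subtract (-330/19)·g_4 from -10/3y^2 + 970/171y - 400/171 → 0
  remainder 0.

S(g_3,g_4): leading monomials are coprime, so the S-polynomial reduces to 0 (Buchberger's first criterion).
Every S-polynomial of the final basis reduces to 0, so we have a Gröbner basis.
Inter-reduce: drop elements whose leading term is divisible by another's, tail-reduce, and make monic.

G = {x - 19/99y + 19/99, y^2 - 97/57y + 40/57}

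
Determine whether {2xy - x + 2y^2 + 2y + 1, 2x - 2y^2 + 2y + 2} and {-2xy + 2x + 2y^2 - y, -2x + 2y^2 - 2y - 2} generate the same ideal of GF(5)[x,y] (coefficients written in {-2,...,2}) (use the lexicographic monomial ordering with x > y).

Yes, the ideals are equal.

Equality of ideals is decidable: compute both reduced Gröbner bases (unique for the ordering) and check whether they agree.
Buchberger on the first generating set:
f_1 = 2xy - x + 2y^2 + 2y + 1, LT = xy.
f_2 = 2x - 2y^2 + 2y + 2, LT = x.

S(f_1,f_2): lcm = xy. S = 2x + y^3 - 2.
  reduce S modulo (f_1, f_2):
  remainder y^3 + 2y^2 - 2y + 1 ≠ 0; add g_3 = y^3 + 2y^2 - 2y + 1 to the basis.

The other S-polynomials (S(f_1,g_3), S(f_2,g_3)) all reduce to 0 modulo the current basis, so we have a Gröbner basis.
Inter-reduce: drop elements whose leading term is divisible by another's, tail-reduce, and make monic.
Reduced Gröbner basis: {x - y^2 + y + 1, y^3 + 2y^2 - 2y + 1}.

Buchberger on the second generating set:
h_1 = -2xy + 2x + 2y^2 - y, LT = xy.
h_2 = -2x + 2y^2 - 2y - 2, LT = x.

S(h_1,h_2): lcm = xy. S = -x + y^3 - 2y^2 + 2y.
  reduce S modulo (h_1, h_2):
  remainder y^3 + 2y^2 - 2y + 1 ≠ 0; add k_3 = y^3 + 2y^2 - 2y + 1 to the basis.

The other S-polynomials (S(h_1,k_3), S(h_2,k_3)) all reduce to 0 modulo the current basis, so we have a Gröbner basis.
Inter-reduce: drop elements whose leading term is divisible by another's, tail-reduce, and make monic.
Reduced Gröbner basis: {x - y^2 + y + 1, y^3 + 2y^2 - 2y + 1}.

The two bases agree; hence the ideals are identical.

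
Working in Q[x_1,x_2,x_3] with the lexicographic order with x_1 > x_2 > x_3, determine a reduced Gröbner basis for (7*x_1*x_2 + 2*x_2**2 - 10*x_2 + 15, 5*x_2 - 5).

G = {x_1 + 1, x_2 - 1}

This is the nonlinear analogue of row-reducing a linear system.

f_1 = 7*x_1*x_2 + 2*x_2**2 - 10*x_2 + 15, LT = x_1*x_2.
f_2 = 5*x_2 - 5, LT = x_2.

S(f_1,f_2): lcm = x_1*x_2. S = x_1 + 2/7*x_2**2 - 10/7*x_2 + 15/7.
  leading term x_1: no divisor's leading term divides it; move x_1 to the remainder.
  leading term x_2**2: subtract (2/35*x_2)·f_2 from 2/7*x_2**2 - 10/7*x_2 + 15/7 → -8/7*x_2 + 15/7
  leading term x_2: subtract (-8/35)·f_2 from -8/7*x_2 + 15/7 → 1
  leading term 1: no divisor's leading term divides it; move 1 to the remainder.
  remainder x_1 + 1 ≠ 0; add g_3 = x_1 + 1 to the basis.

S(f_1,g_3): lcm = x_1*x_2. S = 2/7*x_2**2 - 17/7*x_2 + 15/7.
  leading term x_2**2: subtract (2/35*x_2)·f_2 from 2/7*x_2**2 - 17/7*x_2 + 15/7 → -15/7*x_2 + 15/7
  leading term x_2: subtract (-3/7)·f_2 from -15/7*x_2 + 15/7 → 0
  remainder 0.

S(f_2,g_3): leading monomials are coprime, so the S-polynomial reduces to 0 (Buchberger's first criterion).
Every S-polynomial of the final basis reduces to 0, so we have a Gröbner basis.
Inter-reduce: drop elements whose leading term is divisible by another's, tail-reduce, and make monic.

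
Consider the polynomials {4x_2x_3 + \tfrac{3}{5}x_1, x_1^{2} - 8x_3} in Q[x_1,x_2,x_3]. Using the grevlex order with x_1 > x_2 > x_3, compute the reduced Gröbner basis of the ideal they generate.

Buchberger's algorithm terminates because the ascending chain of leading-term ideals stabilizes.

f_1 = 4x_2x_3 + \tfrac{3}{5}x_1, LT = x_2x_3.
f_2 = x_1^{2} - 8x_3, LT = x_1^{2}.

The S-polynomials (S(f_1,f_2)) all reduce to 0 modulo the current basis, so we have a Gröbner basis.

G = {x_1^{2} - 8x_3, x_2x_3 + \tfrac{3}{20}x_1}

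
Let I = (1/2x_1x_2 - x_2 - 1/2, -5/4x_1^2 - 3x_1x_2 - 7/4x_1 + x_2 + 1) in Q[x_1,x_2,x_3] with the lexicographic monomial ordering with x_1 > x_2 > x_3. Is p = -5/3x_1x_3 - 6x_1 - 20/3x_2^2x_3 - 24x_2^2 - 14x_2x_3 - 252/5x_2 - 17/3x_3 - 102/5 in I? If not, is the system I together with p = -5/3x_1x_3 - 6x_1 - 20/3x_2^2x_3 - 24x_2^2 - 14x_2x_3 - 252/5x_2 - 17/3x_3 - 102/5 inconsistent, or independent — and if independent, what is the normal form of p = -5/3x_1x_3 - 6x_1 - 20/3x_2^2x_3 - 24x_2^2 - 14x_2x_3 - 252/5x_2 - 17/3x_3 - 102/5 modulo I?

First compute the reduced Gröbner basis of I by Buchberger's algorithm.
f_1 = 1/2x_1x_2 - x_2 - 1/2, LT = x_1x_2.
f_2 = -5/4x_1^2 - 3x_1x_2 - 7/4x_1 + x_2 + 1, LT = x_1^2.

S(f_1,f_2): lcm = x_1^2x_2. S = -12/5x_1x_2^2 - 17/5x_1x_2 - x_1 + 4/5x_2^2 + 4/5x_2.
  leading term x_1x_2^2: subtract (-24/5x_2)·f_1 from -12/5x_1x_2^2 - 17/5x_1x_2 - x_1 + 4/5x_2^2 + 4/5x_2 → -17/5x_1x_2 - x_1 - 4x_2^2 - 8/5x_2
  leading term x_1x_2: subtract (-34/5)·f_1 from -17/5x_1x_2 - x_1 - 4x_2^2 - 8/5x_2 → -x_1 - 4x_2^2 - 42/5x_2 - 17/5
  leading term x_1: no divisor's leading term divides it; move -x_1 to the remainder.
  leading term x_2^2: no divisor's leading term divides it; move -4x_2^2 to the remainder.
  leading term x_2: no divisor's leading term divides it; move -42/5x_2 to the remainder.
  leading term 1: no divisor's leading term divides it; move -17/5 to the remainder.
  remainder -x_1 - 4x_2^2 - 42/5x_2 - 17/5 ≠ 0; add h_3 = -x_1 - 4x_2^2 - 42/5x_2 - 17/5 to the basis.

S(f_1,h_3): lcm = x_1x_2. S = -4x_2^3 - 42/5x_2^2 - 27/5x_2 - 1.
  leading term x_2^3: no divisor's leading term divides it; move -4x_2^3 to the remainder.
  leading term x_2^2: no divisor's leading term divides it; move -42/5x_2^2 to the remainder.
  leading term x_2: no divisor's leading term divides it; move -27/5x_2 to the remainder.
  leading term 1: no divisor's leading term divides it; move -1 to the remainder.
  remainder -4x_2^3 - 42/5x_2^2 - 27/5x_2 - 1 ≠ 0; add h_4 = -4x_2^3 - 42/5x_2^2 - 27/5x_2 - 1 to the basis.

The other S-polynomials (S(f_2,h_3), S(f_1,h_4), S(f_2,h_4), S(h_3,h_4)) all reduce to 0 modulo the current basis, so we have a Gröbner basis.
Inter-reduce: drop elements whose leading term is divisible by another's, tail-reduce, and make monic.
Reduced Gröbner basis: {x_1 + 4x_2^2 + 42/5x_2 + 17/5, x_2^3 + 21/10x_2^2 + 27/20x_2 + 1/4}.
Label its elements g_1 = x_1 + 4x_2^2 + 42/5x_2 + 17/5, g_2 = x_2^3 + 21/10x_2^2 + 27/20x_2 + 1/4.

Reduce p = -5/3x_1x_3 - 6x_1 - 20/3x_2^2x_3 - 24x_2^2 - 14x_2x_3 - 252/5x_2 - 17/3x_3 - 102/5 modulo G:
  leading term x_1x_3: subtract (-5/3x_3)·g_1 from -5/3x_1x_3 - 6x_1 - 20/3x_2^2x_3 - 24x_2^2 - 14x_2x_3 - 252/5x_2 - 17/3x_3 - 102/5 → -6x_1 - 24x_2^2 - 252/5x_2 - 102/5
  leading term x_1: subtract (-6)·g_1 from -6x_1 - 24x_2^2 - 252/5x_2 - 102/5 → 0
  normal form = 0.
Since the normal form is 0, p ∈ I.

-5/3x_1x_3 - 6x_1 - 20/3x_2^2x_3 - 24x_2^2 - 14x_2x_3 - 252/5x_2 - 17/3x_3 - 102/5 lies in I (it reduces to 0).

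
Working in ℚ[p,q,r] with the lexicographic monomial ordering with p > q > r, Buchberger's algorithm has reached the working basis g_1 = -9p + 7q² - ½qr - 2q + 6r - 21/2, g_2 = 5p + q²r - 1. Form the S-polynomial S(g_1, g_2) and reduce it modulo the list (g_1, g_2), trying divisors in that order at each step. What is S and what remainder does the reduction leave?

lcm(LM(g_1), LM(g_2)) = p.
S = (lcm/LT(g_1))·g_1 − (lcm/LT(g_2))·g_2 = -⅕q²r - 7/9q² + 1/18qr + 2/9q - ⅔r + 41/30.
Reduce S modulo (g_1, g_2) in that order:
  leading term q²r: no divisor's leading term divides it; move -⅕q²r to the remainder.
  leading term q²: no divisor's leading term divides it; move -7/9q² to the remainder.
  leading term qr: no divisor's leading term divides it; move 1/18qr to the remainder.
  leading term q: no divisor's leading term divides it; move 2/9q to the remainder.
  leading term r: no divisor's leading term divides it; move -⅔r to the remainder.
  leading term 1: no divisor's leading term divides it; move 41/30 to the remainder.
The remainder -⅕q²r - 7/9q² + 1/18qr + 2/9q - ⅔r + 41/30 is nonzero, so it would be added as the next basis element.

S(g_1, g_2) = -⅕q²r - 7/9q² + 1/18qr + 2/9q - ⅔r + 41/30; remainder on division = -⅕q²r - 7/9q² + 1/18qr + 2/9q - ⅔r + 41/30.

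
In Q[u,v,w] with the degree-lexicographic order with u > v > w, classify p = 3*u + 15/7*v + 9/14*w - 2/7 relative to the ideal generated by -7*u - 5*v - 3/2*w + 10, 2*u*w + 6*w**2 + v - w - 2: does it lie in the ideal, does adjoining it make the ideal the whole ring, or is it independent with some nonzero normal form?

Adjoining 3*u + 15/7*v + 9/14*w - 2/7 makes the ideal the whole ring: the system is inconsistent.

First compute the reduced Gröbner basis of I by Buchberger's algorithm.
f_1 = -7*u - 5*v - 3/2*w + 10, LT = u.
f_2 = 2*u*w + 6*w**2 + v - w - 2, LT = u*w.

S(f_1,f_2): lcm = u*w. S = 5/7*v*w - 39/14*w**2 - 1/2*v - 13/14*w + 1.
  leading term v*w: no divisor's leading term divides it; move 5/7*v*w to the remainder.
  leading term w**2: no divisor's leading term divides it; move -39/14*w**2 to the remainder.
  leading term v: no divisor's leading term divides it; move -1/2*v to the remainder.
  leading term w: no divisor's leading term divides it; move -13/14*w to the remainder.
  leading term 1: no divisor's leading term divides it; move 1 to the remainder.
  remainder 5/7*v*w - 39/14*w**2 - 1/2*v - 13/14*w + 1 ≠ 0; add h_3 = 5/7*v*w - 39/14*w**2 - 1/2*v - 13/14*w + 1 to the basis.

S(f_1,h_3): leading monomials are coprime, so the S-polynomial reduces to 0 (Buchberger's first criterion).
S(f_2,h_3): lcm = u*v*w. S = 39/10*u*w**2 + 3*v*w**2 + 7/10*u*v + 13/10*u*w + 1/2*v**2 - 1/2*v*w - 7/5*u - v.
  leading term u*w**2: subtract (-39/70*w**2)·f_1 from 39/10*u*w**2 + 3*v*w**2 + 7/10*u*v + 13/10*u*w + 1/2*v**2 - 1/2*v*w - 7/5*u - v → 3/14*v*w**2 - 117/140*w**3 + 7/10*u*v + 13/10*u*w + 1/2*v**2 - 1/2*v*w + 39/7*w**2 - 7/5*u - v
  leading term v*w**2: subtract (3/10*w)·h_3 from 3/14*v*w**2 - 117/140*w**3 + 7/10*u*v + 13/10*u*w + 1/2*v**2 - 1/2*v*w + 39/7*w**2 - 7/5*u - v → 7/10*u*v + 13/10*u*w + 1/2*v**2 - 7/20*v*w + 117/20*w**2 - 7/5*u - v - 3/10*w
  leading term u*v: subtract (-1/10*v)·f_1 from 7/10*u*v + 13/10*u*w + 1/2*v**2 - 7/20*v*w + 117/20*w**2 - 7/5*u - v - 3/10*w → 13/10*u*w - 1/2*v*w + 117/20*w**2 - 7/5*u - 3/10*w
  leading term u*w: subtract (-13/70*w)·f_1 from 13/10*u*w - 1/2*v*w + 117/20*w**2 - 7/5*u - 3/10*w → -10/7*v*w + 39/7*w**2 - 7/5*u + 109/70*w
  leading term v*w: subtract (-2)·h_3 from -10/7*v*w + 39/7*w**2 - 7/5*u + 109/70*w → -7/5*u - v - 3/10*w + 2
  leading term u: subtract (1/5)·f_1 from -7/5*u - v - 3/10*w + 2 → 0
  remainder 0.

Every S-polynomial of the final basis reduces to 0, so we have a Gröbner basis.
Inter-reduce: drop elements whose leading term is divisible by another's, tail-reduce, and make monic.
Reduced Gröbner basis: {v*w - 39/10*w**2 - 7/10*v - 13/10*w + 7/5, u + 5/7*v + 3/14*w - 10/7}.
Label its elements g_1 = v*w - 39/10*w**2 - 7/10*v - 13/10*w + 7/5, g_2 = u + 5/7*v + 3/14*w - 10/7.

Reduce p = 3*u + 15/7*v + 9/14*w - 2/7 modulo G:
  leading term u: subtract (3)·g_2 from 3*u + 15/7*v + 9/14*w - 2/7 → 4
  leading term 1: no divisor's leading term divides it; move 4 to the remainder.
  normal form = 4.
The normal form is nonzero, so p ∉ I. Since p minus its normal form lies in I, I + (p) = I + (r) where r = 4; decide whether this ideal is the whole ring.
Here r = 4 is a nonzero constant, hence a unit: 1 ∈ I + (p), the Gröbner basis of I + (p) is {1}, and the enlarged system has no common solution — adjoining p is inconsistent.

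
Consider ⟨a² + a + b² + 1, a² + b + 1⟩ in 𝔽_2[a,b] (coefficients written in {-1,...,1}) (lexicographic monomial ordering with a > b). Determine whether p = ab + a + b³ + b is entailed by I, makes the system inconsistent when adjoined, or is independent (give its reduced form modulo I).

First compute the reduced Gröbner basis of I by Buchberger's algorithm.
f_1 = a² + a + b² + 1, LT = a².
f_2 = a² + b + 1, LT = a².

S(f_1,f_2): lcm = a². S = a + b² + b.
  reduce S modulo (f_1, f_2):
  remainder a + b² + b ≠ 0; add h_3 = a + b² + b to the basis.

S(f_1,h_3): lcm = a². S = ab² + ab + a + b² + 1.
  reduce S modulo (f_1, f_2, h_3):
  remainder b⁴ + b² + b + 1 ≠ 0; add h_4 = b⁴ + b² + b + 1 to the basis.

The other S-polynomials (S(f_2,h_3), S(f_1,h_4), S(f_2,h_4), S(h_3,h_4)) all reduce to 0 modulo the current basis, so we have a Gröbner basis.
Inter-reduce: drop elements whose leading term is divisible by another's, tail-reduce, and make monic.
Reduced Gröbner basis: {a + b² + b, b⁴ + b² + b + 1}.
Label its elements g_1 = a + b² + b, g_2 = b⁴ + b² + b + 1.

Reduce p = ab + a + b³ + b modulo G:
  leading term ab: subtract (b)·g_1 from ab + a + b³ + b → a + b² + b
  leading term a: subtract (1)·g_1 from a + b² + b → 0
  normal form = 0.
Since the normal form is 0, p ∈ I.

ab + a + b³ + b lies in I (it reduces to 0).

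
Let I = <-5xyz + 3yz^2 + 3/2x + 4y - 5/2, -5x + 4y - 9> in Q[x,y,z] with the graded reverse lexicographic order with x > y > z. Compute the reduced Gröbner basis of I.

G = {y^2z - 3/4yz^2 - 9/4yz - 13/10y + 13/10, x - 4/5y + 9/5}

f_1 = -5xyz + 3yz^2 + 3/2x + 4y - 5/2, LT = xyz.
f_2 = -5x + 4y - 9, LT = x.

S(f_1,f_2): lcm = xyz. S = 4/5y^2z - 3/5yz^2 - 9/5yz - 3/10x - 4/5y + 1/2.
  leading term y^2z: no divisor's leading term divides it; move 4/5y^2z to the remainder.
  leading term yz^2: no divisor's leading term divides it; move -3/5yz^2 to the remainder.
  leading term yz: no divisor's leading term divides it; move -9/5yz to the remainder.
  leading term x: subtract (3/50)·f_2 from -3/10x - 4/5y + 1/2 → -26/25y + 26/25
  leading term y: no divisor's leading term divides it; move -26/25y to the remainder.
  leading term 1: no divisor's leading term divides it; move 26/25 to the remainder.
  remainder 4/5y^2z - 3/5yz^2 - 9/5yz - 26/25y + 26/25 ≠ 0; add g_3 = 4/5y^2z - 3/5yz^2 - 9/5yz - 26/25y + 26/25 to the basis.

The other S-polynomials (S(f_1,g_3), S(f_2,g_3)) all reduce to 0 modulo the current basis, so we have a Gröbner basis.
Inter-reduce: drop elements whose leading term is divisible by another's, tail-reduce, and make monic.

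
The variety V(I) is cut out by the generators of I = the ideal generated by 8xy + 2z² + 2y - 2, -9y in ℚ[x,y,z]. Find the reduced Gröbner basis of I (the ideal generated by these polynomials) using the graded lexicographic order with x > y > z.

f_1 = 8xy + 2z² + 2y - 2, LT = xy.
f_2 = -9y, LT = y.

S(f_1,f_2): lcm = xy. S = ¼z² + ¼y - ¼.
  leading term z²: no divisor's leading term divides it; move ¼z² to the remainder.
  leading term y: subtract (-1/36)·f_2 from ¼y - ¼ → -¼
  leading term 1: no divisor's leading term divides it; move -¼ to the remainder.
  remainder ¼z² - ¼ ≠ 0; add g_3 = ¼z² - ¼ to the basis.

S(f_1,g_3): leading monomials are coprime, so the S-polynomial reduces to 0 (Buchberger's first criterion).
S(f_2,g_3): leading monomials are coprime, so the S-polynomial reduces to 0 (Buchberger's first criterion).
Every S-polynomial of the final basis reduces to 0, so we have a Gröbner basis.
Inter-reduce: drop elements whose leading term is divisible by another's, tail-reduce, and make monic.

G = {z² - 1, y}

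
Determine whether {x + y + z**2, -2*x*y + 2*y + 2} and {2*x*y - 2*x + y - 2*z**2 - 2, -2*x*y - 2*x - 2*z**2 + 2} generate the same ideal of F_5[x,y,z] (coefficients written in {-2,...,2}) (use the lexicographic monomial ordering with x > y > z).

Since reduced Gröbner bases are canonical representatives of ideals under a given ordering, it suffices to compute and compare them.
Buchberger on the first generating set:
f_1 = x + y + z**2, LT = x.
f_2 = -2*x*y + 2*y + 2, LT = x*y.

S(f_1,f_2): lcm = x*y. S = y**2 + y*z**2 + y + 1.
  leading term y**2: no divisor's leading term divides it; move y**2 to the remainder.
  leading term y*z**2: no divisor's leading term divides it; move y*z**2 to the remainder.
  leading term y: no divisor's leading term divides it; move y to the remainder.
  leading term 1: no divisor's leading term divides it; move 1 to the remainder.
  remainder y**2 + y*z**2 + y + 1 ≠ 0; add g_3 = y**2 + y*z**2 + y + 1 to the basis.

S(f_1,g_3): leading monomials are coprime, so the S-polynomial reduces to 0 (Buchberger's first criterion).
S(f_2,g_3): lcm = x*y**2. S = -x*y*z**2 - x*y - x - y**2 - y.
  leading term x*y*z**2: subtract (-y*z**2)·f_1 from -x*y*z**2 - x*y - x - y**2 - y → -x*y - x + y**2*z**2 - y**2 + y*z**4 - y
  leading term x*y: subtract (-y)·f_1 from -x*y - x + y**2*z**2 - y**2 + y*z**4 - y → -x + y**2*z**2 + y*z**4 + y*z**2 - y
  leading term x: subtract (-1)·f_1 from -x + y**2*z**2 + y*z**4 + y*z**2 - y → y**2*z**2 + y*z**4 + y*z**2 + z**2
  leading term y**2*z**2: subtract (z**2)·g_3 from y**2*z**2 + y*z**4 + y*z**2 + z**2 → 0
  remainder 0.

Every S-polynomial of the final basis reduces to 0, so we have a Gröbner basis.
Inter-reduce: drop elements whose leading term is divisible by another's, tail-reduce, and make monic.
Reduced Gröbner basis: {x + y + z**2, y**2 + y*z**2 + y + 1}.

Buchberger on the second generating set:
h_1 = 2*x*y - 2*x + y - 2*z**2 - 2, LT = x*y.
h_2 = -2*x*y - 2*x - 2*z**2 + 2, LT = x*y.

S(h_1,h_2): lcm = x*y. S = -2*x - 2*y - 2*z**2.
  leading term x: no divisor's leading term divides it; move -2*x to the remainder.
  leading term y: no divisor's leading term divides it; move -2*y to the remainder.
  leading term z**2: no divisor's leading term divides it; move -2*z**2 to the remainder.
  remainder -2*x - 2*y - 2*z**2 ≠ 0; add k_3 = -2*x - 2*y - 2*z**2 to the basis.

S(h_1,k_3): lcm = x*y. S = -x - y**2 - y*z**2 - 2*y - z**2 - 1.
  leading term x: subtract (-2)·k_3 from -x - y**2 - y*z**2 - 2*y - z**2 - 1 → -y**2 - y*z**2 - y - 1
  leading term y**2: no divisor's leading term divides it; move -y**2 to the remainder.
  leading term y*z**2: no divisor's leading term divides it; move -y*z**2 to the remainder.
  leading term y: no divisor's leading term divides it; move -y to the remainder.
  leading term 1: no divisor's leading term divides it; move -1 to the remainder.
  remainder -y**2 - y*z**2 - y - 1 ≠ 0; add k_4 = -y**2 - y*z**2 - y - 1 to the basis.

S(h_2,k_3): lcm = x*y. S = x - y**2 - y*z**2 + z**2 - 1.
  leading term x: subtract (2)·k_3 from x - y**2 - y*z**2 + z**2 - 1 → -y**2 - y*z**2 - y - 1
  leading term y**2: subtract (1)·k_4 from -y**2 - y*z**2 - y - 1 → 0
  remainder 0.

S(h_1,k_4): lcm = x*y**2. S = -x*y*z**2 - 2*x*y - x - 2*y**2 - y*z**2 - y.
  leading term x*y*z**2: subtract (2*z**2)·h_1 from -x*y*z**2 - 2*x*y - x - 2*y**2 - y*z**2 - y → -2*x*y - x*z**2 - x - 2*y**2 + 2*y*z**2 - y - z**4 - z**2
  leading term x*y: subtract (-1)·h_1 from -2*x*y - x*z**2 - x - 2*y**2 + 2*y*z**2 - y - z**4 - z**2 → -x*z**2 + 2*x - 2*y**2 + 2*y*z**2 - z**4 + 2*z**2 - 2
  leading term x*z**2: subtract (-2*z**2)·k_3 from -x*z**2 + 2*x - 2*y**2 + 2*y*z**2 - z**4 + 2*z**2 - 2 → 2*x - 2*y**2 - 2*y*z**2 + 2*z**2 - 2
  leading term x: subtract (-1)·k_3 from 2*x - 2*y**2 - 2*y*z**2 + 2*z**2 - 2 → -2*y**2 - 2*y*z**2 - 2*y - 2
  leading term y**2: subtract (2)·k_4 from -2*y**2 - 2*y*z**2 - 2*y - 2 → 0
  remainder 0.

S(h_2,k_4): lcm = x*y**2. S = -x*y*z**2 - x + y*z**2 - y.
  leading term x*y*z**2: subtract (2*z**2)·h_1 from -x*y*z**2 - x + y*z**2 - y → -x*z**2 - x - y*z**2 - y - z**4 - z**2
  leading term x*z**2: subtract (-2*z**2)·k_3 from -x*z**2 - x - y*z**2 - y - z**4 - z**2 → -x - y - z**2
  leading term x: subtract (-2)·k_3 from -x - y - z**2 → 0
  remainder 0.

S(k_3,k_4): leading monomials are coprime, so the S-polynomial reduces to 0 (Buchberger's first criterion).
Every S-polynomial of the final basis reduces to 0, so we have a Gröbner basis.
Inter-reduce: drop elements whose leading term is divisible by another's, tail-reduce, and make monic.
Reduced Gröbner basis: {x + y + z**2, y**2 + y*z**2 + y + 1}.

These coincide, so the ideals are equal.
The same test decides containment: I ⊆ J iff every generator of I reduces to 0 modulo a Gröbner basis of J.

Yes, the ideals are equal.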